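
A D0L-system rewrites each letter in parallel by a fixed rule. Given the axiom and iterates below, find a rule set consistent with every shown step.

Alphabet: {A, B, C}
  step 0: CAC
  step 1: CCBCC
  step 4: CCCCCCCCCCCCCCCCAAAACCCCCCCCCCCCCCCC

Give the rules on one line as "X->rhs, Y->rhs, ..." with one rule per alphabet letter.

A->B, B->AA, C->CC

  step 0 ⇒ step 1: CAC ⇒ CC·B·CC
    A ↦ B
    C ↦ CC
    B ↦ AA  (constrained at step 1)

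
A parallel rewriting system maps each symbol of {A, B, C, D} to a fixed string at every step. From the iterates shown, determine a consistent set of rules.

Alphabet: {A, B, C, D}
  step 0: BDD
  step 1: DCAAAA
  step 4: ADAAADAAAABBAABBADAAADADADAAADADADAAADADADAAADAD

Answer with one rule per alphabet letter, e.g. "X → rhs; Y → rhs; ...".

  step 0 ⇒ step 1: BDD ⇒ DC·AA·AA
    B ↦ DC
    D ↦ AA
    A ↦ AD  (constrained at step 1)
    C ↦ BB  (constrained at step 1)

A->AD, B->DC, C->BB, D->AA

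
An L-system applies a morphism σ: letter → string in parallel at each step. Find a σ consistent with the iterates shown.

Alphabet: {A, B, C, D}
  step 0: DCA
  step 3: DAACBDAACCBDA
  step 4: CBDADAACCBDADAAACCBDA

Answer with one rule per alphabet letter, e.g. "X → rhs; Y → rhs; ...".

A->DA, B->C, C->A, D->CB

  step 3 ⇒ step 4: DAACBDAACCBDA ⇒ CB·DA·DA·A·C·CB·DA·DA·A·A·C·CB·DA
    A ↦ DA
    B ↦ C
    C ↦ A
    D ↦ CB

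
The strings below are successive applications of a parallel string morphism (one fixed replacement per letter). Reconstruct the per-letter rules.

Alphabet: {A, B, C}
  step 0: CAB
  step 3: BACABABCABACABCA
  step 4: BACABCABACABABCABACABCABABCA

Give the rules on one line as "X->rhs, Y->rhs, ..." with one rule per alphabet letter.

  step 3 ⇒ step 4: BACABABCABACABCA ⇒ BA·CA·B·CA·BA·CA·BA·B·CA·BA·CA·B·CA·BA·B·CA
    A ↦ CA
    B ↦ BA
    C ↦ B

A->CA, B->BA, C->B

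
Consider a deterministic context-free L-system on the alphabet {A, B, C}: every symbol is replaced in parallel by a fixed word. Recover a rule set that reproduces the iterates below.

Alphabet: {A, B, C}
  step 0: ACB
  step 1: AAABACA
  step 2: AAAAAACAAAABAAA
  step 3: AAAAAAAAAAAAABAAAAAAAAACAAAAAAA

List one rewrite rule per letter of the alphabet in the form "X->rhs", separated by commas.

  step 2 ⇒ step 3: AAAAAACAAAABAAA ⇒ AA·AA·AA·AA·AA·AA·ABA·AA·AA·AA·AA·CA·AA·AA·AA
    A ↦ AA
    B ↦ CA
    C ↦ ABA

A->AA, B->CA, C->ABA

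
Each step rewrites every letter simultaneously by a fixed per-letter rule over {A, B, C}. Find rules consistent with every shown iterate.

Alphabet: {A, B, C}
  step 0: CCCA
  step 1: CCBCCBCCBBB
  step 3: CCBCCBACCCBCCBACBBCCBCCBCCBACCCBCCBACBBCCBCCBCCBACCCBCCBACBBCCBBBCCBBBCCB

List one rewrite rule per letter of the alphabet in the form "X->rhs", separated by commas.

A->BB, B->AC, C->CCB

  step 0 ⇒ step 1: CCCA ⇒ CCB·CCB·CCB·BB
    A ↦ BB
    C ↦ CCB
    B ↦ AC  (constrained at step 1)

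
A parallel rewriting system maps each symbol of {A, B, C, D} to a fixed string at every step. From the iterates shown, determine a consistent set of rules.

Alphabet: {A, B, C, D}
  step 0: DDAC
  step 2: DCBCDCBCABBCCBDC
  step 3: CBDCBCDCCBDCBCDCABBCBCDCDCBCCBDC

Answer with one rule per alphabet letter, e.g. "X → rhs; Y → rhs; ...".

A->AB, B->BC, C->DC, D->CB

  step 2 ⇒ step 3: DCBCDCBCABBCCBDC ⇒ CB·DC·BC·DC·CB·DC·BC·DC·AB·BC·BC·DC·DC·BC·CB·DC
    A ↦ AB
    B ↦ BC
    C ↦ DC
    D ↦ CB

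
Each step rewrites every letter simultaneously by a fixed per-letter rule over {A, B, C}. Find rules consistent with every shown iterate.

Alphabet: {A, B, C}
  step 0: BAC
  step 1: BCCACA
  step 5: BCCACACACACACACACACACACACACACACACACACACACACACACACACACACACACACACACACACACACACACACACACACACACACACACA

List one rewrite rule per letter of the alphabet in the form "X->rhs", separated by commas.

A->CA, B->BC, C->CA

  step 0 ⇒ step 1: BAC ⇒ BC·CA·CA
    A ↦ CA
    B ↦ BC
    C ↦ CA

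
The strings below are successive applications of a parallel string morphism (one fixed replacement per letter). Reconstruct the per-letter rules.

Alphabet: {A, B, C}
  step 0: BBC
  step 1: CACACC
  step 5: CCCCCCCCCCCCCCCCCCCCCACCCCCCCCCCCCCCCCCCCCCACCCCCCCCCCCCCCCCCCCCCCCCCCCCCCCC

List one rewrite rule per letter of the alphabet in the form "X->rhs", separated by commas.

  step 0 ⇒ step 1: BBC ⇒ CA·CA·CC
    B ↦ CA
    C ↦ CC
    A ↦ B  (constrained at step 1)

A->B, B->CA, C->CC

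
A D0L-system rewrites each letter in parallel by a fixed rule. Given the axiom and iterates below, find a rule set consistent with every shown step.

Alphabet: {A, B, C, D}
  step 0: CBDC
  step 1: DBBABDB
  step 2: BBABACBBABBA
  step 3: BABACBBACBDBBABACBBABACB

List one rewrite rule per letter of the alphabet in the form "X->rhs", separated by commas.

A->CB, B->BA, C->DB, D->B

  step 2 ⇒ step 3: BBABACBBABBA ⇒ BA·BA·CB·BA·CB·DB·BA·BA·CB·BA·BA·CB
    A ↦ CB
    B ↦ BA
    C ↦ DB
  step 0 ⇒ step 1: CBDC ⇒ DB·BA·B·DB
    D ↦ B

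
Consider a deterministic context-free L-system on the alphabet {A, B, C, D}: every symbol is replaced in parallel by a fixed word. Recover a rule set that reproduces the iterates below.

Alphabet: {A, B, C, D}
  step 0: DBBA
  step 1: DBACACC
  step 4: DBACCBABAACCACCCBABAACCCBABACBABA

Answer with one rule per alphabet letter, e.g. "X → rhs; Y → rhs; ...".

  step 0 ⇒ step 1: DBBA ⇒ DB·AC·AC·C
    A ↦ C
    B ↦ AC
    D ↦ DB
    C ↦ BA  (constrained at step 1)

A->C, B->AC, C->BA, D->DB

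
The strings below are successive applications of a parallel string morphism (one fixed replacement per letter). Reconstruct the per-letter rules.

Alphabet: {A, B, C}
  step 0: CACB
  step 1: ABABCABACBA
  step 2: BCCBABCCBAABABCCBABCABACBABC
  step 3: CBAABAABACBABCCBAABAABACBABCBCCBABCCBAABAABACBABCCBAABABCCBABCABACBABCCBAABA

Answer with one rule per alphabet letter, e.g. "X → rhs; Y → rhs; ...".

  step 2 ⇒ step 3: BCCBABCCBAABABCCBABCABACBABC ⇒ CBA·ABA·ABA·CBA·BC·CBA·ABA·ABA·CBA·BC·BC·CBA·BC·CBA·ABA·ABA·CBA·BC·CBA·ABA·BC·CBA·BC·ABA·CBA·BC·CBA·ABA
    A ↦ BC
    B ↦ CBA
    C ↦ ABA

A->BC, B->CBA, C->ABA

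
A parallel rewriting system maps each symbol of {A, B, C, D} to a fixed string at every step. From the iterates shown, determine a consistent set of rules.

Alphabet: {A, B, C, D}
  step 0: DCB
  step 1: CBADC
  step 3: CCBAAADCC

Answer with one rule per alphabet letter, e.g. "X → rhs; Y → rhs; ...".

A->C, B->DC, C->A, D->CB

  step 0 ⇒ step 1: DCB ⇒ CB·A·DC
    B ↦ DC
    C ↦ A
    D ↦ CB
    A ↦ C  (constrained at step 1)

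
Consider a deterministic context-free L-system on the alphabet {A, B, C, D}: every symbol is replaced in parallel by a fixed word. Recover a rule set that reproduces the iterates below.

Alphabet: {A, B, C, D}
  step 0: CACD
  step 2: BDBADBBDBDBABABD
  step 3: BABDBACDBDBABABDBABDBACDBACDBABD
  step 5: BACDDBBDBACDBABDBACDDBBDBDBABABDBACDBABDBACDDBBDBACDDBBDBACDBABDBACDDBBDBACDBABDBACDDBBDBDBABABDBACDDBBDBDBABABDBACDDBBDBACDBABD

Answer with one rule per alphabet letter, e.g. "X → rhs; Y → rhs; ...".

  step 2 ⇒ step 3: BDBADBBDBDBABABD ⇒ BA·BD·BA·CD·BD·BA·BA·BD·BA·BD·BA·CD·BA·CD·BA·BD
    A ↦ CD
    B ↦ BA
    D ↦ BD
    C ↦ DB  (constrained at step 0)

A->CD, B->BA, C->DB, D->BD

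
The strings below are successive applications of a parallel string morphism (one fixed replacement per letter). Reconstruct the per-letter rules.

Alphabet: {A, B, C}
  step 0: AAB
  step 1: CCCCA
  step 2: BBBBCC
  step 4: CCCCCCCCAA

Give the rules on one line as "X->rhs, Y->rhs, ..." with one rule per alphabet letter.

A->CC, B->A, C->B

  step 1 ⇒ step 2: CCCCA ⇒ B·B·B·B·CC
    A ↦ CC
    C ↦ B
  step 0 ⇒ step 1: AAB ⇒ CC·CC·A
    B ↦ A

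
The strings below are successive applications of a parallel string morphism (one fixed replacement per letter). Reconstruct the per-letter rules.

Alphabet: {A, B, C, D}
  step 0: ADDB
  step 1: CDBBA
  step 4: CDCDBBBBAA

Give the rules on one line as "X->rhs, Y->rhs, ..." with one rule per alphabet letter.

A->CD, B->A, C->B, D->B

  step 0 ⇒ step 1: ADDB ⇒ CD·B·B·A
    A ↦ CD
    B ↦ A
    D ↦ B
    C ↦ B  (constrained at step 1)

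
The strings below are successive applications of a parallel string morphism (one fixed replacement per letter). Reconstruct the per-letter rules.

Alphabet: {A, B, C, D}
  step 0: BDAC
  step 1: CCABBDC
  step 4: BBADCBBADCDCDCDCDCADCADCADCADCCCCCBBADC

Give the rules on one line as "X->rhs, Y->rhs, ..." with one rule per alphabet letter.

  step 0 ⇒ step 1: BDAC ⇒ CC·A·BB·DC
    A ↦ BB
    B ↦ CC
    C ↦ DC
    D ↦ A

A->BB, B->CC, C->DC, D->A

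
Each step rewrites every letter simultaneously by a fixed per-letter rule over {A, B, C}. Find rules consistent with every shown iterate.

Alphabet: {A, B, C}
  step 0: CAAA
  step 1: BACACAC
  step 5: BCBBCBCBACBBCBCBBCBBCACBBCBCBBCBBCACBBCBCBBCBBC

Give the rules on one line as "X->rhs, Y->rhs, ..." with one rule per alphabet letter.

A->AC, B->BC, C->B

  step 0 ⇒ step 1: CAAA ⇒ B·AC·AC·AC
    A ↦ AC
    C ↦ B
    B ↦ BC  (constrained at step 1)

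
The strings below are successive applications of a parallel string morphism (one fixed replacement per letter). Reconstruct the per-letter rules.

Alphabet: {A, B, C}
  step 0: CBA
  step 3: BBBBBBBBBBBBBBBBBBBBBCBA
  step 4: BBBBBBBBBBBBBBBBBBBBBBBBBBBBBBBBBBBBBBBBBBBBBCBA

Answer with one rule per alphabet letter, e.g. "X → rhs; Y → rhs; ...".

  step 3 ⇒ step 4: BBBBBBBBBBBBBBBBBBBBBCBA ⇒ BB·BB·BB·BB·BB·BB·BB·BB·BB·BB·BB·BB·BB·BB·BB·BB·BB·BB·BB·BB·BB·B·BB·CBA
    A ↦ CBA
    B ↦ BB
    C ↦ B

A->CBA, B->BB, C->B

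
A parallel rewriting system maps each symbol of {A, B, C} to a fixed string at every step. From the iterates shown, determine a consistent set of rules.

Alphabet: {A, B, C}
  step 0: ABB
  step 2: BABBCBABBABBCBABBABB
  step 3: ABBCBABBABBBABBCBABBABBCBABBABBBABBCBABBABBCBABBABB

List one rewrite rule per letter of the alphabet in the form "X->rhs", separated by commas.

  step 2 ⇒ step 3: BABBCBABBABBCBABBABB ⇒ ABB·CB·ABB·ABB·B·ABB·CB·ABB·ABB·CB·ABB·ABB·B·ABB·CB·ABB·ABB·CB·ABB·ABB
    A ↦ CB
    B ↦ ABB
    C ↦ B

A->CB, B->ABB, C->B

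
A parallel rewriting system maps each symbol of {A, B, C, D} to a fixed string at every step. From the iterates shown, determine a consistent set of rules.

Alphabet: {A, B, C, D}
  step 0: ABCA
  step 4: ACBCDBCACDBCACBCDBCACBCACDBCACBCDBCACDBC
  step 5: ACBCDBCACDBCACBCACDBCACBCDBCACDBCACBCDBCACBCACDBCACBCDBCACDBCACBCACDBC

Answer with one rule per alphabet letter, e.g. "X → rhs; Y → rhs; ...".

A->AC, B->D, C->BC, D->AC

  step 4 ⇒ step 5: ACBCDBCACDBCACBCDBCACBCACDBCACBCDBCACDBC ⇒ AC·BC·D·BC·AC·D·BC·AC·BC·AC·D·BC·AC·BC·D·BC·AC·D·BC·AC·BC·D·BC·AC·BC·AC·D·BC·AC·BC·D·BC·AC·D·BC·AC·BC·AC·D·BC
    A ↦ AC
    B ↦ D
    C ↦ BC
    D ↦ AC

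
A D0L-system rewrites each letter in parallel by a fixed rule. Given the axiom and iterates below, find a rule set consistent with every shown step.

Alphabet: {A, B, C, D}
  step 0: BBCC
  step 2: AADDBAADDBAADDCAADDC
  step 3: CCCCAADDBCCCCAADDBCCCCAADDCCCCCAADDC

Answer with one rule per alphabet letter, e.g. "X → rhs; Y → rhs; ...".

  step 2 ⇒ step 3: AADDBAADDBAADDCAADDC ⇒ CC·CC·A·A·DDB·CC·CC·A·A·DDB·CC·CC·A·A·DDC·CC·CC·A·A·DDC
    A ↦ CC
    B ↦ DDB
    C ↦ DDC
    D ↦ A

A->CC, B->DDB, C->DDC, D->A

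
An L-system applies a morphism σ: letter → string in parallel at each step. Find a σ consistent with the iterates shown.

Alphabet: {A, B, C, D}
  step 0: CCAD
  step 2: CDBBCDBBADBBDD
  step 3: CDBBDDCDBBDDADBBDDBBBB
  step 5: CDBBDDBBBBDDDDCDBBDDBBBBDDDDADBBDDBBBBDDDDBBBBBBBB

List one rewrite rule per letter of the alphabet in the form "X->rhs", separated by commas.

A->AD, B->D, C->CD, D->BB

  step 2 ⇒ step 3: CDBBCDBBADBBDD ⇒ CD·BB·D·D·CD·BB·D·D·AD·BB·D·D·BB·BB
    A ↦ AD
    B ↦ D
    C ↦ CD
    D ↦ BB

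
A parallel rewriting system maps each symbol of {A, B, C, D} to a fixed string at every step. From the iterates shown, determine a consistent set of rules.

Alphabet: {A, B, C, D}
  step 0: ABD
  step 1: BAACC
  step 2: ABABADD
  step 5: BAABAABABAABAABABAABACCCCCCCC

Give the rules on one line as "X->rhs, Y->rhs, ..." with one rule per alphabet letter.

  step 1 ⇒ step 2: BAACC ⇒ A·BA·BA·D·D
    A ↦ BA
    B ↦ A
    C ↦ D
  step 0 ⇒ step 1: ABD ⇒ BA·A·CC
    D ↦ CC

A->BA, B->A, C->D, D->CC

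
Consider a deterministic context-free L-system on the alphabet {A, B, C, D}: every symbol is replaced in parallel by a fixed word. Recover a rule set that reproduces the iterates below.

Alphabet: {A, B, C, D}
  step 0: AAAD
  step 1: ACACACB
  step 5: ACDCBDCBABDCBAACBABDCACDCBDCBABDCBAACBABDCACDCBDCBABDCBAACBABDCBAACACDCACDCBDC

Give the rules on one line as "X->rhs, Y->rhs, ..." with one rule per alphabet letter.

  step 0 ⇒ step 1: AAAD ⇒ AC·AC·AC·B
    A ↦ AC
    D ↦ B
    B ↦ BA  (constrained at step 1)
    C ↦ DC  (constrained at step 1)

A->AC, B->BA, C->DC, D->B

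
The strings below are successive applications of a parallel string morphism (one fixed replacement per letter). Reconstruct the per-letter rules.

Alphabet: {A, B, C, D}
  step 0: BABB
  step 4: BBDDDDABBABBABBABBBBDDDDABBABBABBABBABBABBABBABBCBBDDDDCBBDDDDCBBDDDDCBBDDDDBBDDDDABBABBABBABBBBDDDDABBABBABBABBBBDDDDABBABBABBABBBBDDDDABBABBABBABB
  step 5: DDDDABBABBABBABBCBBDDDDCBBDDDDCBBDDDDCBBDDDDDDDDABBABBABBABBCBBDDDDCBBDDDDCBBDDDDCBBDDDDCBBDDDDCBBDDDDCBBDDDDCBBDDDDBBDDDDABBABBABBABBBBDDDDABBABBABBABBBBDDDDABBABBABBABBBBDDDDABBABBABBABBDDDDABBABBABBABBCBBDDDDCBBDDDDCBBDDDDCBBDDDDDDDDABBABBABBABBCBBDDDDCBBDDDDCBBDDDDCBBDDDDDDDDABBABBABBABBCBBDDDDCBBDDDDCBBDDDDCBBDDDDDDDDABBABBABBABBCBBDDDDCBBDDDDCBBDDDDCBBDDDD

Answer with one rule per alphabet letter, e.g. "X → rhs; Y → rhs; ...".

  step 4 ⇒ step 5: BBDDDDABBABBABBABBBBDDDDABBABBABBABBABBABBABBABBCBBDDDDCBBDDDDCBBDDDDCBBDDDDBBDDDDABBABBABBABBBBDDDDABBABBABBABBBBDDDDABBABBABBABBBBDDDDABBABBABBABB ⇒ DD·DD·ABB·ABB·ABB·ABB·CBB·DD·DD·CBB·DD·DD·CBB·DD·DD·CBB·DD·DD·DD·DD·ABB·ABB·ABB·ABB·CBB·DD·DD·CBB·DD·DD·CBB·DD·DD·CBB·DD·DD·CBB·DD·DD·CBB·DD·DD·CBB·DD·DD·CBB·DD·DD·BB·DD·DD·ABB·ABB·ABB·ABB·BB·DD·DD·ABB·ABB·ABB·ABB·BB·DD·DD·ABB·ABB·ABB·ABB·BB·DD·DD·ABB·ABB·ABB·ABB·DD·DD·ABB·ABB·ABB·ABB·CBB·DD·DD·CBB·DD·DD·CBB·DD·DD·CBB·DD·DD·DD·DD·ABB·ABB·ABB·ABB·CBB·DD·DD·CBB·DD·DD·CBB·DD·DD·CBB·DD·DD·DD·DD·ABB·ABB·ABB·ABB·CBB·DD·DD·CBB·DD·DD·CBB·DD·DD·CBB·DD·DD·DD·DD·ABB·ABB·ABB·ABB·CBB·DD·DD·CBB·DD·DD·CBB·DD·DD·CBB·DD·DD
    A ↦ CBB
    B ↦ DD
    C ↦ BB
    D ↦ ABB

A->CBB, B->DD, C->BB, D->ABB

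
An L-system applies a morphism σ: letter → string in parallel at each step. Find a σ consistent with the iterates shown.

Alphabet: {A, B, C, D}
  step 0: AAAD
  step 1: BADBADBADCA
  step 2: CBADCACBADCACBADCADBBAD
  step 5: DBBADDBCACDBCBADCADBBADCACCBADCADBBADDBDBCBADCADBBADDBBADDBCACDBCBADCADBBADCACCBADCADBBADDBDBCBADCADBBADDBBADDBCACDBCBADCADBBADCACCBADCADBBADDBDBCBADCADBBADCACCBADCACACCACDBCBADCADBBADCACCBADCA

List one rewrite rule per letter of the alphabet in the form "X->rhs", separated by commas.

A->BAD, B->C, C->DB, D->CA

  step 1 ⇒ step 2: BADBADBADCA ⇒ C·BAD·CA·C·BAD·CA·C·BAD·CA·DB·BAD
    A ↦ BAD
    B ↦ C
    C ↦ DB
    D ↦ CA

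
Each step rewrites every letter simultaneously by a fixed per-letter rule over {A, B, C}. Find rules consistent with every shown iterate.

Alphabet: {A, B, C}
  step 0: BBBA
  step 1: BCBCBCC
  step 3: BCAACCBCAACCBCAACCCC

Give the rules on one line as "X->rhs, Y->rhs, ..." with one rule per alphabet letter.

A->C, B->BC, C->AA

  step 0 ⇒ step 1: BBBA ⇒ BC·BC·BC·C
    A ↦ C
    B ↦ BC
    C ↦ AA  (constrained at step 1)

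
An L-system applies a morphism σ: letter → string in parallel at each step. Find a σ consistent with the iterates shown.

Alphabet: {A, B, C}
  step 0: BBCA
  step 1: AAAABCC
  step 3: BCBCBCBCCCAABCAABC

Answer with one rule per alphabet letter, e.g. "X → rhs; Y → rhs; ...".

A->C, B->AA, C->BC

  step 0 ⇒ step 1: BBCA ⇒ AA·AA·BC·C
    A ↦ C
    B ↦ AA
    C ↦ BC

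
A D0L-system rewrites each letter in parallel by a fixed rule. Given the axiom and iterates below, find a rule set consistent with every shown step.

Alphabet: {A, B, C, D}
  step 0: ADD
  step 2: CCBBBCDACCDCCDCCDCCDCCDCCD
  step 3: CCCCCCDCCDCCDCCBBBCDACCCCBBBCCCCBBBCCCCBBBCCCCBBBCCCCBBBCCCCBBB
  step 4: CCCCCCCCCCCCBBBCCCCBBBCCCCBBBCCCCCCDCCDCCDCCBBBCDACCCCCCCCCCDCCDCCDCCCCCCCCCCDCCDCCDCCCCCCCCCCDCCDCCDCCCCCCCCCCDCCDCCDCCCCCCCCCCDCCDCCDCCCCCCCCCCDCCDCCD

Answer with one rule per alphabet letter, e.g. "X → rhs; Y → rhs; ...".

A->CDA, B->CCD, C->CC, D->BBB

  step 3 ⇒ step 4: CCCCCCDCCDCCDCCBBBCDACCCCBBBCCCCBBBCCCCBBBCCCCBBBCCCCBBBCCCCBBB ⇒ CC·CC·CC·CC·CC·CC·BBB·CC·CC·BBB·CC·CC·BBB·CC·CC·CCD·CCD·CCD·CC·BBB·CDA·CC·CC·CC·CC·CCD·CCD·CCD·CC·CC·CC·CC·CCD·CCD·CCD·CC·CC·CC·CC·CCD·CCD·CCD·CC·CC·CC·CC·CCD·CCD·CCD·CC·CC·CC·CC·CCD·CCD·CCD·CC·CC·CC·CC·CCD·CCD·CCD
    A ↦ CDA
    B ↦ CCD
    C ↦ CC
    D ↦ BBB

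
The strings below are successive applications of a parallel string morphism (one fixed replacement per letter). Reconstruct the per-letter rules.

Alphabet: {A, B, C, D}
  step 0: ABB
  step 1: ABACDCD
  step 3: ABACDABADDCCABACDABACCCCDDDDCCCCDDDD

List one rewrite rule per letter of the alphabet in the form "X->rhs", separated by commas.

A->ABA, B->CD, C->DD, D->CC

  step 0 ⇒ step 1: ABB ⇒ ABA·CD·CD
    A ↦ ABA
    B ↦ CD
    C ↦ DD  (constrained at step 1)
    D ↦ CC  (constrained at step 1)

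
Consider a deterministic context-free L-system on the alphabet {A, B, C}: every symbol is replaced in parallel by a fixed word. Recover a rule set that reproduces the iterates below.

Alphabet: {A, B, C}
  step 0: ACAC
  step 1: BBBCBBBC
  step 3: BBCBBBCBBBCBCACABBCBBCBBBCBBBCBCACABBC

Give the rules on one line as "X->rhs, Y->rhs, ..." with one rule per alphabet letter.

  step 0 ⇒ step 1: ACAC ⇒ B·BBC·B·BBC
    A ↦ B
    C ↦ BBC
    B ↦ CA  (constrained at step 1)

A->B, B->CA, C->BBC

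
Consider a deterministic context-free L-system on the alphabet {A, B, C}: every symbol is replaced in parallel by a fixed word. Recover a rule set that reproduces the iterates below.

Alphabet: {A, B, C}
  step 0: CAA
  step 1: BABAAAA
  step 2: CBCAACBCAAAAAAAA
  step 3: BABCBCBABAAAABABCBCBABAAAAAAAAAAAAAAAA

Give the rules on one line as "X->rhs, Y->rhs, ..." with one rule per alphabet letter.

A->AA, B->CBC, C->BAB

  step 2 ⇒ step 3: CBCAACBCAAAAAAAA ⇒ BAB·CBC·BAB·AA·AA·BAB·CBC·BAB·AA·AA·AA·AA·AA·AA·AA·AA
    A ↦ AA
    B ↦ CBC
    C ↦ BAB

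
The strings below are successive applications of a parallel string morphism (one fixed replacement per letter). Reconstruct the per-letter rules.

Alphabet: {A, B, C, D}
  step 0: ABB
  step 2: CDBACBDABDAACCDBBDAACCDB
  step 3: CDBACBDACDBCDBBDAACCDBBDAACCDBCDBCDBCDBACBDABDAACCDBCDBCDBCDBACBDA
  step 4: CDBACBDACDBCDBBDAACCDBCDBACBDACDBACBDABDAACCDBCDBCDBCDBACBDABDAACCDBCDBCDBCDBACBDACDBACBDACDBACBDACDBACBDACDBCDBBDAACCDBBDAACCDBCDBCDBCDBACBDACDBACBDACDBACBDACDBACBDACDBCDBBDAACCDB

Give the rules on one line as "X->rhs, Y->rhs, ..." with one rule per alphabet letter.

A->CDB, B->BDA, C->CDB, D->AC

  step 3 ⇒ step 4: CDBACBDACDBCDBBDAACCDBBDAACCDBCDBCDBCDBACBDABDAACCDBCDBCDBCDBACBDA ⇒ CDB·AC·BDA·CDB·CDB·BDA·AC·CDB·CDB·AC·BDA·CDB·AC·BDA·BDA·AC·CDB·CDB·CDB·CDB·AC·BDA·BDA·AC·CDB·CDB·CDB·CDB·AC·BDA·CDB·AC·BDA·CDB·AC·BDA·CDB·AC·BDA·CDB·CDB·BDA·AC·CDB·BDA·AC·CDB·CDB·CDB·CDB·AC·BDA·CDB·AC·BDA·CDB·AC·BDA·CDB·AC·BDA·CDB·CDB·BDA·AC·CDB
    A ↦ CDB
    B ↦ BDA
    C ↦ CDB
    D ↦ AC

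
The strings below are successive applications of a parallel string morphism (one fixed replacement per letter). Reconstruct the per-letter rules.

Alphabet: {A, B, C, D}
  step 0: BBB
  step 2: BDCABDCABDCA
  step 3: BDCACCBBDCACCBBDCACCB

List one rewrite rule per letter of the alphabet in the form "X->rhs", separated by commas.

A->B, B->BD, C->CC, D->CA

  step 2 ⇒ step 3: BDCABDCABDCA ⇒ BD·CA·CC·B·BD·CA·CC·B·BD·CA·CC·B
    A ↦ B
    B ↦ BD
    C ↦ CC
    D ↦ CA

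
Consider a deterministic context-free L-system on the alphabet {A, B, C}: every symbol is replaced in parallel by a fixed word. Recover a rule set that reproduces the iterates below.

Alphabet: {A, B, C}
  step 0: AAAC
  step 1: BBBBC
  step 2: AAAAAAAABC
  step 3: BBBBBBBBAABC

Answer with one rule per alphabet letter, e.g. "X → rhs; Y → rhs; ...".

A->B, B->AA, C->BC

  step 2 ⇒ step 3: AAAAAAAABC ⇒ B·B·B·B·B·B·B·B·AA·BC
    A ↦ B
    B ↦ AA
    C ↦ BC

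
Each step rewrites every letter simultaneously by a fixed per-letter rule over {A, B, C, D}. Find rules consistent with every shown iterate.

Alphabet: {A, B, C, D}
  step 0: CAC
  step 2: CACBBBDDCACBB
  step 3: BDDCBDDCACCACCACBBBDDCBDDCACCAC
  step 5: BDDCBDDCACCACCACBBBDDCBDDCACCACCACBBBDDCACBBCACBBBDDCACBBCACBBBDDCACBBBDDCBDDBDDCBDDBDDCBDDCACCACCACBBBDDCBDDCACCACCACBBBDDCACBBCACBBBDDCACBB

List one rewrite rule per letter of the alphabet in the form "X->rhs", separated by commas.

A->C, B->CAC, C->BDD, D->B

  step 2 ⇒ step 3: CACBBBDDCACBB ⇒ BDD·C·BDD·CAC·CAC·CAC·B·B·BDD·C·BDD·CAC·CAC
    A ↦ C
    B ↦ CAC
    C ↦ BDD
    D ↦ B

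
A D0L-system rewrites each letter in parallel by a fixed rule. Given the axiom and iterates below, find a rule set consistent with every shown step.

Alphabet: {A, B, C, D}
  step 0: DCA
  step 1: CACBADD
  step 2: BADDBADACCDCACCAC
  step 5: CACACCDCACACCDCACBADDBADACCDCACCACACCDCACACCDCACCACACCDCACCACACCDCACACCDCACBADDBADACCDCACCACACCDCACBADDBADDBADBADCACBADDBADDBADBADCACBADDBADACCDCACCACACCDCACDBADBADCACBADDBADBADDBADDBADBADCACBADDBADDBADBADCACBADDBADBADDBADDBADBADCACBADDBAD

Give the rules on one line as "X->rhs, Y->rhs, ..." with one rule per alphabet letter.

  step 1 ⇒ step 2: CACBADD ⇒ BAD·D·BAD·ACC·D·CAC·CAC
    A ↦ D
    B ↦ ACC
    C ↦ BAD
    D ↦ CAC

A->D, B->ACC, C->BAD, D->CAC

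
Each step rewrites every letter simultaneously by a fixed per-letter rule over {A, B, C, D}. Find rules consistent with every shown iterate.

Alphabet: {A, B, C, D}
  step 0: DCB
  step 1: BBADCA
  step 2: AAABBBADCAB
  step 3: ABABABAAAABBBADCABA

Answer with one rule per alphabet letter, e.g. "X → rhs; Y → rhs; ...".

  step 2 ⇒ step 3: AAABBBADCAB ⇒ AB·AB·AB·A·A·A·AB·BBA·DC·AB·A
    A ↦ AB
    B ↦ A
    C ↦ DC
    D ↦ BBA

A->AB, B->A, C->DC, D->BBA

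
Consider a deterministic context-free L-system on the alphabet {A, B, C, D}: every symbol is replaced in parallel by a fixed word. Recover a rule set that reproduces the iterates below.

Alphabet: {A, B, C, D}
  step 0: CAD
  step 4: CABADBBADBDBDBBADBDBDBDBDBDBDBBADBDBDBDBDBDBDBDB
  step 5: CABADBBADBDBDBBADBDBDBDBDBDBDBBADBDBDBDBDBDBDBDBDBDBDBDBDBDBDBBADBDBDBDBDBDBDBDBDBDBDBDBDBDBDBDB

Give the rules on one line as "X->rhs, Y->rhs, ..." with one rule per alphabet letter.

A->BA, B->DB, C->CA, D->DB

  step 4 ⇒ step 5: CABADBBADBDBDBBADBDBDBDBDBDBDBBADBDBDBDBDBDBDBDB ⇒ CA·BA·DB·BA·DB·DB·DB·BA·DB·DB·DB·DB·DB·DB·DB·BA·DB·DB·DB·DB·DB·DB·DB·DB·DB·DB·DB·DB·DB·DB·DB·BA·DB·DB·DB·DB·DB·DB·DB·DB·DB·DB·DB·DB·DB·DB·DB·DB
    A ↦ BA
    B ↦ DB
    C ↦ CA
    D ↦ DB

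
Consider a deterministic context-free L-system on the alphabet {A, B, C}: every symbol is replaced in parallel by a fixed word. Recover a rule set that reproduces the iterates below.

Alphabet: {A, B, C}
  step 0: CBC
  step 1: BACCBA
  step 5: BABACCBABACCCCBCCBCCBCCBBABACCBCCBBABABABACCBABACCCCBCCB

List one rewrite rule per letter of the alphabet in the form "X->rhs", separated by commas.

A->B, B->CC, C->BA

  step 0 ⇒ step 1: CBC ⇒ BA·CC·BA
    B ↦ CC
    C ↦ BA
    A ↦ B  (constrained at step 1)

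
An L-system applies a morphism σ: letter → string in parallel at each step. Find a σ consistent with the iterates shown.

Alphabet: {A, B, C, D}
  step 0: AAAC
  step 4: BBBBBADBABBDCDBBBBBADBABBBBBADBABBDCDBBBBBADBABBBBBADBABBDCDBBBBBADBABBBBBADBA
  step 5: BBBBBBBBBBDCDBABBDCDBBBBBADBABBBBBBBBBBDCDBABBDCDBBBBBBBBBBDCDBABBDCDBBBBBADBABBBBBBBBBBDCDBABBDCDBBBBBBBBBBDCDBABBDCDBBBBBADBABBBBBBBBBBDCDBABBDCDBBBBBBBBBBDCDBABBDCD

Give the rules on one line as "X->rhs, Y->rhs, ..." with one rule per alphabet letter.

  step 4 ⇒ step 5: BBBBBADBABBDCDBBBBBADBABBBBBADBABBDCDBBBBBADBABBBBBADBABBDCDBBBBBADBABBBBBADBA ⇒ BB·BB·BB·BB·BB·DCD·BA·BB·DCD·BB·BB·BA·D·BA·BB·BB·BB·BB·BB·DCD·BA·BB·DCD·BB·BB·BB·BB·BB·DCD·BA·BB·DCD·BB·BB·BA·D·BA·BB·BB·BB·BB·BB·DCD·BA·BB·DCD·BB·BB·BB·BB·BB·DCD·BA·BB·DCD·BB·BB·BA·D·BA·BB·BB·BB·BB·BB·DCD·BA·BB·DCD·BB·BB·BB·BB·BB·DCD·BA·BB·DCD
    A ↦ DCD
    B ↦ BB
    C ↦ D
    D ↦ BA

A->DCD, B->BB, C->D, D->BA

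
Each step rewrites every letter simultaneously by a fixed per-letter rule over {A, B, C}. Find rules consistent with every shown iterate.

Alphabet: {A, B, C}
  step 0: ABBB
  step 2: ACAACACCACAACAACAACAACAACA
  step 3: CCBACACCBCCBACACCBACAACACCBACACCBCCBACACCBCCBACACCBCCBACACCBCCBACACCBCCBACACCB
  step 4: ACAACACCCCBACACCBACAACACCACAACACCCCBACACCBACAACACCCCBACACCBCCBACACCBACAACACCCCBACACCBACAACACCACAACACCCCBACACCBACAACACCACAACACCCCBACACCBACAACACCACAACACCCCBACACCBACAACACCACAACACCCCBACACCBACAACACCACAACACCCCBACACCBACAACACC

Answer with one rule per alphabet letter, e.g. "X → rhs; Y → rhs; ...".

A->CCB, B->CC, C->ACA

  step 3 ⇒ step 4: CCBACACCBCCBACACCBACAACACCBACACCBCCBACACCBCCBACACCBCCBACACCBCCBACACCBCCBACACCB ⇒ ACA·ACA·CC·CCB·ACA·CCB·ACA·ACA·CC·ACA·ACA·CC·CCB·ACA·CCB·ACA·ACA·CC·CCB·ACA·CCB·CCB·ACA·CCB·ACA·ACA·CC·CCB·ACA·CCB·ACA·ACA·CC·ACA·ACA·CC·CCB·ACA·CCB·ACA·ACA·CC·ACA·ACA·CC·CCB·ACA·CCB·ACA·ACA·CC·ACA·ACA·CC·CCB·ACA·CCB·ACA·ACA·CC·ACA·ACA·CC·CCB·ACA·CCB·ACA·ACA·CC·ACA·ACA·CC·CCB·ACA·CCB·ACA·ACA·CC
    A ↦ CCB
    B ↦ CC
    C ↦ ACA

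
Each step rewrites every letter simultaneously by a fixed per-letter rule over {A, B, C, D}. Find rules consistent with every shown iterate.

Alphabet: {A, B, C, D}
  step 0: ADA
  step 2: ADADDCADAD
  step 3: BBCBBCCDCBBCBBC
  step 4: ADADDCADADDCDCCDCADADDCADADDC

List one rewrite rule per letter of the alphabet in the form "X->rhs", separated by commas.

A->BB, B->AD, C->DC, D->C

  step 3 ⇒ step 4: BBCBBCCDCBBCBBC ⇒ AD·AD·DC·AD·AD·DC·DC·C·DC·AD·AD·DC·AD·AD·DC
    B ↦ AD
    C ↦ DC
    D ↦ C
  step 2 ⇒ step 3: ADADDCADAD ⇒ BB·C·BB·C·C·DC·BB·C·BB·C
    A ↦ BB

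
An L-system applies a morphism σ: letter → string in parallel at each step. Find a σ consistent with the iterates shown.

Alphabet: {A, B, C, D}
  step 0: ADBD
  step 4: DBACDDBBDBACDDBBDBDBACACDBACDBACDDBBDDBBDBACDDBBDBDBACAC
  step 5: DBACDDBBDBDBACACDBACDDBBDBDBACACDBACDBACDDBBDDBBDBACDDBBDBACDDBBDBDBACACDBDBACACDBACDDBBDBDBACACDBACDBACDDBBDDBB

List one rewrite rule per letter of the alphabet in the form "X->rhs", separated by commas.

A->D, B->AC, C->DBB, D->DB

  step 4 ⇒ step 5: DBACDDBBDBACDDBBDBDBACACDBACDBACDDBBDDBBDBACDDBBDBDBACAC ⇒ DB·AC·D·DBB·DB·DB·AC·AC·DB·AC·D·DBB·DB·DB·AC·AC·DB·AC·DB·AC·D·DBB·D·DBB·DB·AC·D·DBB·DB·AC·D·DBB·DB·DB·AC·AC·DB·DB·AC·AC·DB·AC·D·DBB·DB·DB·AC·AC·DB·AC·DB·AC·D·DBB·D·DBB
    A ↦ D
    B ↦ AC
    C ↦ DBB
    D ↦ DB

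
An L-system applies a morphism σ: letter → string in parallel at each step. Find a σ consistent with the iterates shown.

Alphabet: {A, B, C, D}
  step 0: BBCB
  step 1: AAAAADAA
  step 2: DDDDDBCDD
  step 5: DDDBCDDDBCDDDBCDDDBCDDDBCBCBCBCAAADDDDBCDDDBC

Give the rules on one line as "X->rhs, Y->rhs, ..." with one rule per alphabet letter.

A->D, B->AA, C->AD, D->BC

  step 1 ⇒ step 2: AAAAADAA ⇒ D·D·D·D·D·BC·D·D
    A ↦ D
    D ↦ BC
  step 0 ⇒ step 1: BBCB ⇒ AA·AA·AD·AA
    B ↦ AA
  step 0 ⇒ step 1: BBCB ⇒ AA·AA·AD·AA
    C ↦ AD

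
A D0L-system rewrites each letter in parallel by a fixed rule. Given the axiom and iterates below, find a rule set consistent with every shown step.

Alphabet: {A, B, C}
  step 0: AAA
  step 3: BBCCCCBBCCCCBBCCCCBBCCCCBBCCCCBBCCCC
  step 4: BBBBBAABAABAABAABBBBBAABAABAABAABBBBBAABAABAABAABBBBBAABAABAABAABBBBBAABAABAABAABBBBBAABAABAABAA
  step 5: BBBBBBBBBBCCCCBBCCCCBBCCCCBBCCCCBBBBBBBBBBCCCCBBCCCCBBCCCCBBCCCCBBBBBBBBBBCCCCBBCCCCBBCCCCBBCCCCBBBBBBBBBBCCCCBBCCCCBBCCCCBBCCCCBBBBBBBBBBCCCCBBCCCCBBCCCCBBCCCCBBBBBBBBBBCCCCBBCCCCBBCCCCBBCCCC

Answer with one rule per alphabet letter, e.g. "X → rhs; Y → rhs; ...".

A->CC, B->BB, C->BAA

  step 4 ⇒ step 5: BBBBBAABAABAABAABBBBBAABAABAABAABBBBBAABAABAABAABBBBBAABAABAABAABBBBBAABAABAABAABBBBBAABAABAABAA ⇒ BB·BB·BB·BB·BB·CC·CC·BB·CC·CC·BB·CC·CC·BB·CC·CC·BB·BB·BB·BB·BB·CC·CC·BB·CC·CC·BB·CC·CC·BB·CC·CC·BB·BB·BB·BB·BB·CC·CC·BB·CC·CC·BB·CC·CC·BB·CC·CC·BB·BB·BB·BB·BB·CC·CC·BB·CC·CC·BB·CC·CC·BB·CC·CC·BB·BB·BB·BB·BB·CC·CC·BB·CC·CC·BB·CC·CC·BB·CC·CC·BB·BB·BB·BB·BB·CC·CC·BB·CC·CC·BB·CC·CC·BB·CC·CC
    A ↦ CC
    B ↦ BB
  step 3 ⇒ step 4: BBCCCCBBCCCCBBCCCCBBCCCCBBCCCCBBCCCC ⇒ BB·BB·BAA·BAA·BAA·BAA·BB·BB·BAA·BAA·BAA·BAA·BB·BB·BAA·BAA·BAA·BAA·BB·BB·BAA·BAA·BAA·BAA·BB·BB·BAA·BAA·BAA·BAA·BB·BB·BAA·BAA·BAA·BAA
    C ↦ BAA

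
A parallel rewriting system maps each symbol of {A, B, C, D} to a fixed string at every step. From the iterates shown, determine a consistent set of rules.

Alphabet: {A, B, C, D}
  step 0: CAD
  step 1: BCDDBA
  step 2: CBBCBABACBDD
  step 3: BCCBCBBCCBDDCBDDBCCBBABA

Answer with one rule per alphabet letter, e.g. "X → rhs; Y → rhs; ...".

A->DD, B->CB, C->BC, D->BA

  step 2 ⇒ step 3: CBBCBABACBDD ⇒ BC·CB·CB·BC·CB·DD·CB·DD·BC·CB·BA·BA
    A ↦ DD
    B ↦ CB
    C ↦ BC
    D ↦ BA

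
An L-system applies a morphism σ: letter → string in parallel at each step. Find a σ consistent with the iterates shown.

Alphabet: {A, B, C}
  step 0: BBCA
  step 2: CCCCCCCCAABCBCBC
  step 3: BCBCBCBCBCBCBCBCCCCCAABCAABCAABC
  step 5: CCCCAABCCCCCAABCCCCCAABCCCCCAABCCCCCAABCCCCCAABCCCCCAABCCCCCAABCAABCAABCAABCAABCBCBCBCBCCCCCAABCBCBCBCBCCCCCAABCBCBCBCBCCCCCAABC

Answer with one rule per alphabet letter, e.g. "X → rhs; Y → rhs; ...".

A->CC, B->AA, C->BC

  step 2 ⇒ step 3: CCCCCCCCAABCBCBC ⇒ BC·BC·BC·BC·BC·BC·BC·BC·CC·CC·AA·BC·AA·BC·AA·BC
    A ↦ CC
    B ↦ AA
    C ↦ BC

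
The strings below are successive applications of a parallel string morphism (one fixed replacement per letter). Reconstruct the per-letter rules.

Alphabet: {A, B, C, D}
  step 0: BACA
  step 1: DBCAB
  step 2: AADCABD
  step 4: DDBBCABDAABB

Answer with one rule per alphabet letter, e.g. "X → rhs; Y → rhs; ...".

  step 1 ⇒ step 2: DBCAB ⇒ AA·D·CA·B·D
    A ↦ B
    B ↦ D
    C ↦ CA
    D ↦ AA

A->B, B->D, C->CA, D->AA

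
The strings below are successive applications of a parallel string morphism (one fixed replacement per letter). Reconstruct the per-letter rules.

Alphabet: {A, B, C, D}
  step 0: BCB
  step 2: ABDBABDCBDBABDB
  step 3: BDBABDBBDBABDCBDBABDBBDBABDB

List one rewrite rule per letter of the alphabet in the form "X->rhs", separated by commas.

  step 2 ⇒ step 3: ABDBABDCBDBABDB ⇒ B·DB·AB·DB·B·DB·AB·DCB·DB·AB·DB·B·DB·AB·DB
    A ↦ B
    B ↦ DB
    C ↦ DCB
    D ↦ AB

A->B, B->DB, C->DCB, D->AB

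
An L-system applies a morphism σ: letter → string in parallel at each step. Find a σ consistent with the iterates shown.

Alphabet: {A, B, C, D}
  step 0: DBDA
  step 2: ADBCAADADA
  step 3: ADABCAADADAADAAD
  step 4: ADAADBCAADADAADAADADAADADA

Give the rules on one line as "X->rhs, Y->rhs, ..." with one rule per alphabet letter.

  step 3 ⇒ step 4: ADABCAADADAADAAD ⇒ AD·A·AD·BC·A·AD·AD·A·AD·A·AD·AD·A·AD·AD·A
    A ↦ AD
    B ↦ BC
    C ↦ A
    D ↦ A

A->AD, B->BC, C->A, D->A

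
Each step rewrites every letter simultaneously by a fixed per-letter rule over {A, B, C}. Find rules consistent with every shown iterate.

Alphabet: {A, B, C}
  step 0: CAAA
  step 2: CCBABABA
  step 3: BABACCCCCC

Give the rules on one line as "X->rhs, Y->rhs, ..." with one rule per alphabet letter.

A->C, B->C, C->BA

  step 2 ⇒ step 3: CCBABABA ⇒ BA·BA·C·C·C·C·C·C
    A ↦ C
    B ↦ C
    C ↦ BA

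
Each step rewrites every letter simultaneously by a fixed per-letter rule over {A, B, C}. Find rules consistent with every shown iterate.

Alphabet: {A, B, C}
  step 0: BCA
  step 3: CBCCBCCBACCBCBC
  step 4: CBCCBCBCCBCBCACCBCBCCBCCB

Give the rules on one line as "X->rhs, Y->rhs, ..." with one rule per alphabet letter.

A->AC, B->C, C->CB

  step 3 ⇒ step 4: CBCCBCCBACCBCBC ⇒ CB·C·CB·CB·C·CB·CB·C·AC·CB·CB·C·CB·C·CB
    A ↦ AC
    B ↦ C
    C ↦ CB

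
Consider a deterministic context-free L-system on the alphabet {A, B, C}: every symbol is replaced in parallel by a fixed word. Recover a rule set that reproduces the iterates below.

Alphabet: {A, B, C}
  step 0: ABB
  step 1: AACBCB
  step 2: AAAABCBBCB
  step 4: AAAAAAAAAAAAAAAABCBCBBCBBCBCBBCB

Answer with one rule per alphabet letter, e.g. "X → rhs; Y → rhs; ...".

  step 1 ⇒ step 2: AACBCB ⇒ AA·AA·B·CB·B·CB
    A ↦ AA
    B ↦ CB
    C ↦ B

A->AA, B->CB, C->B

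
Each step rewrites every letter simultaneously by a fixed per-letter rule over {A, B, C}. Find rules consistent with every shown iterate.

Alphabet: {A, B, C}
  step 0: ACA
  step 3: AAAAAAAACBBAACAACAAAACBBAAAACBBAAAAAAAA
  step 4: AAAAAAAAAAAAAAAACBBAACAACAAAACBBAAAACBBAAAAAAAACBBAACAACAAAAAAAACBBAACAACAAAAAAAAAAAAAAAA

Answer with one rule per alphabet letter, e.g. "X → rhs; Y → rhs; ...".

  step 3 ⇒ step 4: AAAAAAAACBBAACAACAAAACBBAAAACBBAAAAAAAA ⇒ AA·AA·AA·AA·AA·AA·AA·AA·CBB·AAC·AAC·AA·AA·CBB·AA·AA·CBB·AA·AA·AA·AA·CBB·AAC·AAC·AA·AA·AA·AA·CBB·AAC·AAC·AA·AA·AA·AA·AA·AA·AA·AA
    A ↦ AA
    B ↦ AAC
    C ↦ CBB

A->AA, B->AAC, C->CBB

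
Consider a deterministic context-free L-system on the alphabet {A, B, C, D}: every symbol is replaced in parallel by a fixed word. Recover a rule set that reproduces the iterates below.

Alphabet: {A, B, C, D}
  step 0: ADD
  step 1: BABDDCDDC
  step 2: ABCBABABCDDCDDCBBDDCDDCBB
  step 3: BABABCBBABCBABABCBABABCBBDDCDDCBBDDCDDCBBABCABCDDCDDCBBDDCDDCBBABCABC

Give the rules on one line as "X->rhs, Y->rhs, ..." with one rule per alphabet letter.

A->BAB, B->ABC, C->BB, D->DDC

  step 2 ⇒ step 3: ABCBABABCDDCDDCBBDDCDDCBB ⇒ BAB·ABC·BB·ABC·BAB·ABC·BAB·ABC·BB·DDC·DDC·BB·DDC·DDC·BB·ABC·ABC·DDC·DDC·BB·DDC·DDC·BB·ABC·ABC
    A ↦ BAB
    B ↦ ABC
    C ↦ BB
    D ↦ DDC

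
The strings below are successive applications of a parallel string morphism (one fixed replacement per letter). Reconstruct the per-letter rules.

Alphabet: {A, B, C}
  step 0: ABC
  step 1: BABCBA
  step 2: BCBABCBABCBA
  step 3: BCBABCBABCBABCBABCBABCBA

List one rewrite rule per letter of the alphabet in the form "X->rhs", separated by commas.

A->BA, B->BC, C->BA

  step 2 ⇒ step 3: BCBABCBABCBA ⇒ BC·BA·BC·BA·BC·BA·BC·BA·BC·BA·BC·BA
    A ↦ BA
    B ↦ BC
    C ↦ BA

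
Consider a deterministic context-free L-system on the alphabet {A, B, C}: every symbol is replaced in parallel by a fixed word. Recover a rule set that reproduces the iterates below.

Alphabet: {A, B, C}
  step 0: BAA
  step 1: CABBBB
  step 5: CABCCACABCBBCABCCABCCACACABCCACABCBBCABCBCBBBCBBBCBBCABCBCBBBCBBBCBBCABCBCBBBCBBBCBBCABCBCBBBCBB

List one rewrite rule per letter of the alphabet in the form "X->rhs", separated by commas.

A->BB, B->CA, C->BC

  step 0 ⇒ step 1: BAA ⇒ CA·BB·BB
    A ↦ BB
    B ↦ CA
    C ↦ BC  (constrained at step 1)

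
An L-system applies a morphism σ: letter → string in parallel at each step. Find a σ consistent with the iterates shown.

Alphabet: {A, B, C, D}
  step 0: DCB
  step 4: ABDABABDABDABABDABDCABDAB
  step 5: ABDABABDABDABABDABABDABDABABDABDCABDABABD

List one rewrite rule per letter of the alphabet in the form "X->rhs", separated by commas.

  step 4 ⇒ step 5: ABDABABDABDABABDABDCABDAB ⇒ AB·D·AB·AB·D·AB·D·AB·AB·D·AB·AB·D·AB·D·AB·AB·D·AB·DC·AB·D·AB·AB·D
    A ↦ AB
    B ↦ D
    C ↦ DC
    D ↦ AB

A->AB, B->D, C->DC, D->AB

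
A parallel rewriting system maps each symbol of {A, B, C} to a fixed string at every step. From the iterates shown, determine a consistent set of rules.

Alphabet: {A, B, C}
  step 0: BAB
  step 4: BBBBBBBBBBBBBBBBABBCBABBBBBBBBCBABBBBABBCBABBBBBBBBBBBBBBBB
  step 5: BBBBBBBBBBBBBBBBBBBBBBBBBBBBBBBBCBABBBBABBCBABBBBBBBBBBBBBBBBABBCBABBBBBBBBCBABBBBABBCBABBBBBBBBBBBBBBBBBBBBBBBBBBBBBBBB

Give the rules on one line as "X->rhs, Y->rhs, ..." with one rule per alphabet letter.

A->CBA, B->BB, C->A

  step 4 ⇒ step 5: BBBBBBBBBBBBBBBBABBCBABBBBBBBBCBABBBBABBCBABBBBBBBBBBBBBBBB ⇒ BB·BB·BB·BB·BB·BB·BB·BB·BB·BB·BB·BB·BB·BB·BB·BB·CBA·BB·BB·A·BB·CBA·BB·BB·BB·BB·BB·BB·BB·BB·A·BB·CBA·BB·BB·BB·BB·CBA·BB·BB·A·BB·CBA·BB·BB·BB·BB·BB·BB·BB·BB·BB·BB·BB·BB·BB·BB·BB·BB
    A ↦ CBA
    B ↦ BB
    C ↦ A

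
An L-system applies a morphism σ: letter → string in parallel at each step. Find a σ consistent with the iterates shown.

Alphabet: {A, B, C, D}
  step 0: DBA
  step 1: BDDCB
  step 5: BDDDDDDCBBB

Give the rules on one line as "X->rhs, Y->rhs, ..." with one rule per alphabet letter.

A->DCB, B->D, C->BA, D->B

  step 0 ⇒ step 1: DBA ⇒ B·D·DCB
    A ↦ DCB
    B ↦ D
    D ↦ B
    C ↦ BA  (constrained at step 1)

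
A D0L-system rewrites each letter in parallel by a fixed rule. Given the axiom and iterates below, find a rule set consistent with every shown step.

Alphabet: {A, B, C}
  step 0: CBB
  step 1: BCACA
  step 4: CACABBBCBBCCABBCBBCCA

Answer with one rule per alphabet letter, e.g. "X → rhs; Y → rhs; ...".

  step 0 ⇒ step 1: CBB ⇒ B·CA·CA
    B ↦ CA
    C ↦ B
    A ↦ BC  (constrained at step 1)

A->BC, B->CA, C->B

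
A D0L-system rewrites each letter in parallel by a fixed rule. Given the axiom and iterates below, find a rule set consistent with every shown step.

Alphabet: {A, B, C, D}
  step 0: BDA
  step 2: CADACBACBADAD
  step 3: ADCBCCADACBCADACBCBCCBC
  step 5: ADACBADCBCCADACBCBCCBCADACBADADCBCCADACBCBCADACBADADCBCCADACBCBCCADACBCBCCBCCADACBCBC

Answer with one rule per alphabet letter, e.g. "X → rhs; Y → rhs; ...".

A->C, B->ACB, C->AD, D->BC

  step 2 ⇒ step 3: CADACBACBADAD ⇒ AD·C·BC·C·AD·ACB·C·AD·ACB·C·BC·C·BC
    A ↦ C
    B ↦ ACB
    C ↦ AD
    D ↦ BC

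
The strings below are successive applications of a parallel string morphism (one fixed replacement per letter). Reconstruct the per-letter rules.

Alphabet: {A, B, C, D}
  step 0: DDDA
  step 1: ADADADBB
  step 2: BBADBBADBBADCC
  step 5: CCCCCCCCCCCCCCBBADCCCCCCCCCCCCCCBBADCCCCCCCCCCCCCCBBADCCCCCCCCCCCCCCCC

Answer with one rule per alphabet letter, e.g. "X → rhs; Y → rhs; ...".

A->BB, B->C, C->CC, D->AD

  step 1 ⇒ step 2: ADADADBB ⇒ BB·AD·BB·AD·BB·AD·C·C
    A ↦ BB
    B ↦ C
    D ↦ AD
    C ↦ CC  (constrained at step 2)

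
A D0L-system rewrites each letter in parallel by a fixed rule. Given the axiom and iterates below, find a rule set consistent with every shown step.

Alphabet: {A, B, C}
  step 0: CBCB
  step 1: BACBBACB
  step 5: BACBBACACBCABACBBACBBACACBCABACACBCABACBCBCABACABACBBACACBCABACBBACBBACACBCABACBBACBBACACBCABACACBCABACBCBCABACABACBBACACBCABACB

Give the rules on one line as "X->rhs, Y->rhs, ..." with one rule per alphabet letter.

A->CA, B->CB, C->BA

  step 0 ⇒ step 1: CBCB ⇒ BA·CB·BA·CB
    B ↦ CB
    C ↦ BA
    A ↦ CA  (constrained at step 1)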